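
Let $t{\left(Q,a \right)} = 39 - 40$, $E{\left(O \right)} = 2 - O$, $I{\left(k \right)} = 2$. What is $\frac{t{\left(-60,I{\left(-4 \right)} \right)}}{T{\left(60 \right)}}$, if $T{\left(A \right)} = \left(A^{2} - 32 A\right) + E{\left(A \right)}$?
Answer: $- \frac{1}{1622} \approx -0.00061652$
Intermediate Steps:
$T{\left(A \right)} = 2 + A^{2} - 33 A$ ($T{\left(A \right)} = \left(A^{2} - 32 A\right) - \left(-2 + A\right) = 2 + A^{2} - 33 A$)
$t{\left(Q,a \right)} = -1$ ($t{\left(Q,a \right)} = 39 - 40 = -1$)
$\frac{t{\left(-60,I{\left(-4 \right)} \right)}}{T{\left(60 \right)}} = - \frac{1}{2 + 60^{2} - 1980} = - \frac{1}{2 + 3600 - 1980} = - \frac{1}{1622}$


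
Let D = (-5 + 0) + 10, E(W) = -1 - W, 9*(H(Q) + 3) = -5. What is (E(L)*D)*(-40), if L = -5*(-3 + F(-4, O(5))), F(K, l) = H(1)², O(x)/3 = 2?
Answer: -764800/81 ≈ -9442.0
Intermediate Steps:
H(Q) = -32/9 (H(Q) = -3 + (⅑)*(-5) = -3 - 5/9 = -32/9)
O(x) = 6 (O(x) = 3*2 = 6)
F(K, l) = 1024/81 (F(K, l) = (-32/9)² = 1024/81)
L = -3905/81 (L = -5*(-3 + 1024/81) = -5*781/81 = -3905/81 ≈ -48.210)
D = 5 (D = -5 + 10 = 5)
(E(L)*D)*(-40) = ((-1 - 1*(-3905/81))*5)*(-40) = ((-1 + 3905/81)*5)*(-40) = ((3824/81)*5)*(-40) = (19120/81)*(-40) = -764800/81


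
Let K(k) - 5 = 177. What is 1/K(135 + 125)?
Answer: 1/182 ≈ 0.0054945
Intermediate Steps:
K(k) = 182 (K(k) = 5 + 177 = 182)
1/K(135 + 125) = 1/182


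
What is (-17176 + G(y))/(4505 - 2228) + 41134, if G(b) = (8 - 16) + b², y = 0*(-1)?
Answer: 31214978/759 ≈ 41126.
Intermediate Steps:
y = 0
G(b) = -8 + b²
(-17176 + G(y))/(4505 - 2228) + 41134 = (-17176 + (-8 + 0²))/(4505 - 2228) + 41134 = (-17176 + (-8 + 0))/2277 + 41134 = (-17176 - 8)*(1/2277) + 41134 = -17184*1/2277 + 41134 = -5728/759 + 41134 = 31214978/759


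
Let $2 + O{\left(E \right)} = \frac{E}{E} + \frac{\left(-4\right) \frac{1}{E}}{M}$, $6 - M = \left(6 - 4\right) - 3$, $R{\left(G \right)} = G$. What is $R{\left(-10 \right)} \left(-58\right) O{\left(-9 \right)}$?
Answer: $- \frac{34220}{63} \approx -543.17$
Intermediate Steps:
$M = 7$ ($M = 6 - \left(\left(6 - 4\right) - 3\right) = 6 - \left(2 - 3\right) = 6 - -1 = 6 + 1 = 7$)
$O{\left(E \right)} = -1 - \frac{4}{7 E}$ ($O{\left(E \right)} = -2 + \left(\frac{E}{E} + \frac{\left(-4\right) \frac{1}{E}}{7}\right) = -2 + \left(1 + - \frac{4}{E} \frac{1}{7}\right) = -2 + \left(1 - \frac{4}{7 E}\right) = -1 - \frac{4}{7 E}$)
$R{\left(-10 \right)} \left(-58\right) O{\left(-9 \right)} = \left(-10\right) \left(-58\right) \frac{- \frac{4}{7} - -9}{-9} = 580 \left(- \frac{- \frac{4}{7} + 9}{9}\right) = 580 \left(\left(- \frac{1}{9}\right) \frac{59}{7}\right) = 580 \left(- \frac{59}{63}\right) = - \frac{34220}{63}$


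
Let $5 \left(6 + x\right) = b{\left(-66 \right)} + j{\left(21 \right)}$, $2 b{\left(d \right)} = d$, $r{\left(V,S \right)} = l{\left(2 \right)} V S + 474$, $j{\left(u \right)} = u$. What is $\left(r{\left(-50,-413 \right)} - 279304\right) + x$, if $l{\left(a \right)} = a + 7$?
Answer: $- \frac{464942}{5} \approx -92988.0$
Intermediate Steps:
$l{\left(a \right)} = 7 + a$
$r{\left(V,S \right)} = 474 + 9 S V$ ($r{\left(V,S \right)} = \left(7 + 2\right) V S + 474 = 9 V S + 474 = 9 S V + 474 = 474 + 9 S V$)
$b{\left(d \right)} = \frac{d}{2}$
$x = - \frac{42}{5}$ ($x = -6 + \frac{\frac{1}{2} \left(-66\right) + 21}{5} = -6 + \frac{-33 + 21}{5} = -6 + \frac{1}{5} \left(-12\right) = -6 - \frac{12}{5} = - \frac{42}{5} \approx -8.4$)
$\left(r{\left(-50,-413 \right)} - 279304\right) + x = \left(\left(474 + 9 \left(-413\right) \left(-50\right)\right) - 279304\right) - \frac{42}{5} = \left(\left(474 + 185850\right) - 279304\right) - \frac{42}{5} = \left(186324 - 279304\right) - \frac{42}{5} = -92980 - \frac{42}{5} = - \frac{464942}{5}$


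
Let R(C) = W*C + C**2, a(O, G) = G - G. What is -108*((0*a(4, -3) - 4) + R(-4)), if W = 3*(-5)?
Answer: -7776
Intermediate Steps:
a(O, G) = 0
W = -15
R(C) = C**2 - 15*C (R(C) = -15*C + C**2 = C**2 - 15*C)
-108*((0*a(4, -3) - 4) + R(-4)) = -108*((0*0 - 4) - 4*(-15 - 4)) = -108*((0 - 4) - 4*(-19)) = -108*(-4 + 76) = -108*72 = -7776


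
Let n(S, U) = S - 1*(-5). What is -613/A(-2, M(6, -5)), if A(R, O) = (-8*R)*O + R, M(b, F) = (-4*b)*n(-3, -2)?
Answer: 613/770 ≈ 0.79610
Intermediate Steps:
n(S, U) = 5 + S (n(S, U) = S + 5 = 5 + S)
M(b, F) = -8*b (M(b, F) = (-4*b)*(5 - 3) = -4*b*2 = -8*b)
A(R, O) = R - 8*O*R (A(R, O) = -8*O*R + R = R - 8*O*R)
-613/A(-2, M(6, -5)) = -613*(-1/(2*(1 - (-64)*6))) = -613*(-1/(2*(1 - 8*(-48)))) = -613*(-1/(2*(1 + 384))) = -613/((-2*385)) = -613/(-770) = -613*(-1/770) = 613/770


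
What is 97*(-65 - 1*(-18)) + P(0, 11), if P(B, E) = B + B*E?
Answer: -4559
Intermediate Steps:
97*(-65 - 1*(-18)) + P(0, 11) = 97*(-65 - 1*(-18)) + 0*(1 + 11) = 97*(-65 + 18) + 0*12 = 97*(-47) + 0 = -4559 + 0 = -4559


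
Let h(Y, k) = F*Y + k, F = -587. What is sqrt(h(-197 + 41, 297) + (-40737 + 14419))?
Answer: sqrt(65551) ≈ 256.03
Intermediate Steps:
h(Y, k) = k - 587*Y (h(Y, k) = -587*Y + k = k - 587*Y)
sqrt(h(-197 + 41, 297) + (-40737 + 14419)) = sqrt((297 - 587*(-197 + 41)) + (-40737 + 14419)) = sqrt((297 - 587*(-156)) - 26318) = sqrt((297 + 91572) - 26318) = sqrt(91869 - 26318) = sqrt(65551)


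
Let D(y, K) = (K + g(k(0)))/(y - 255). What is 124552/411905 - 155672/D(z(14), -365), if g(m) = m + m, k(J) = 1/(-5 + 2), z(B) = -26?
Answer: -54054772726336/451859785 ≈ -1.1963e+5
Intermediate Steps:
k(J) = -⅓ (k(J) = 1/(-3) = -⅓)
g(m) = 2*m
D(y, K) = (-⅔ + K)/(-255 + y) (D(y, K) = (K + 2*(-⅓))/(y - 255) = (K - ⅔)/(-255 + y) = (-⅔ + K)/(-255 + y))
124552/411905 - 155672/D(z(14), -365) = 124552/411905 - 155672*(-255 - 26)/(-⅔ - 365) = 124552*(1/411905) - 155672/(-1097/3/(-281)) = 124552/411905 - 155672/((-1/281*(-1097/3))) = 124552/411905 - 155672/1097/843 = 124552/411905 - 155672*843/1097 = 124552/411905 - 131231496/1097 = -54054772726336/451859785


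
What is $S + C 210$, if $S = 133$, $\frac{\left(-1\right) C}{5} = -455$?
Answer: $477883$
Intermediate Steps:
$C = 2275$ ($C = \left(-5\right) \left(-455\right) = 2275$)
$S + C 210 = 133 + 2275 \cdot 210 = 133 + 477750 = 477883$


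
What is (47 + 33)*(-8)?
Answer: -640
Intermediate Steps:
(47 + 33)*(-8) = 80*(-8) = -640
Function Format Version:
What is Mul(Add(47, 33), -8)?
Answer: -640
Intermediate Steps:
Mul(Add(47, 33), -8) = Mul(80, -8) = -640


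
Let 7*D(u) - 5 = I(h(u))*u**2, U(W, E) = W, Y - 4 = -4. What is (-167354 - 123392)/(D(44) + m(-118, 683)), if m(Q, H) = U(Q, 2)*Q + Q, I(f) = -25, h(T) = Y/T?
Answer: -2035222/48247 ≈ -42.183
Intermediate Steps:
Y = 0 (Y = 4 - 4 = 0)
h(T) = 0 (h(T) = 0/T = 0)
m(Q, H) = Q + Q**2 (m(Q, H) = Q*Q + Q = Q**2 + Q = Q + Q**2)
D(u) = 5/7 - 25*u**2/7 (D(u) = 5/7 + (-25*u**2)/7 = 5/7 - 25*u**2/7)
(-167354 - 123392)/(D(44) + m(-118, 683)) = (-167354 - 123392)/((5/7 - 25/7*44**2) - 118*(1 - 118)) = -290746/((5/7 - 25/7*1936) - 118*(-117)) = -290746/((5/7 - 48400/7) + 13806) = -290746/(-48395/7 + 13806) = -290746/48247/7 = -290746*7/48247 = -2035222/48247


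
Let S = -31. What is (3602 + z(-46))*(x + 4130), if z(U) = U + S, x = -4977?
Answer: -2985675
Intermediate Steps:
z(U) = -31 + U (z(U) = U - 31 = -31 + U)
(3602 + z(-46))*(x + 4130) = (3602 + (-31 - 46))*(-4977 + 4130) = (3602 - 77)*(-847) = 3525*(-847) = -2985675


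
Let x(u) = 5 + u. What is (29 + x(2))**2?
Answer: 1296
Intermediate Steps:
(29 + x(2))**2 = (29 + (5 + 2))**2 = (29 + 7)**2 = 36**2 = 1296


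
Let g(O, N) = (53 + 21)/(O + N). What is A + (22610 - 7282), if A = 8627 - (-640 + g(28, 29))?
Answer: 1401841/57 ≈ 24594.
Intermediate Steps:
g(O, N) = 74/(N + O)
A = 528145/57 (A = 8627 - (-640 + 74/(29 + 28)) = 8627 - (-640 + 74/57) = 8627 - 1*(-36406/57) = 8627 + 36406/57 = 528145/57 ≈ 9265.7)
A + (22610 - 7282) = 528145/57 + (22610 - 7282) = 528145/57 + 15328 = 1401841/57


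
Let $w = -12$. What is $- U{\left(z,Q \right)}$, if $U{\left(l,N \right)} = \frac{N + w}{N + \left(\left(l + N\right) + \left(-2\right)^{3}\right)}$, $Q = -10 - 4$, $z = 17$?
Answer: $- \frac{26}{19} \approx -1.3684$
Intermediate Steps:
$Q = -14$
$U{\left(l,N \right)} = \frac{-12 + N}{-8 + l + 2 N}$ ($U{\left(l,N \right)} = \frac{N - 12}{N + \left(\left(l + N\right) + \left(-2\right)^{3}\right)} = \frac{-12 + N}{N - \left(8 - N - l\right)} = \frac{-12 + N}{N + \left(-8 + N + l\right)} = \frac{-12 + N}{-8 + l + 2 N}$)
$- U{\left(z,Q \right)} = - \frac{-12 - 14}{-8 + 17 + 2 \left(-14\right)} = - \frac{-26}{-8 + 17 - 28} = - \frac{-26}{-19} = - \frac{\left(-1\right) \left(-26\right)}{19} = \left(-1\right) \frac{26}{19} = - \frac{26}{19}$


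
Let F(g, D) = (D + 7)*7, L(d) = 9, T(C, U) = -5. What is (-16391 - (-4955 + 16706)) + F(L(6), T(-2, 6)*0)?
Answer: -28093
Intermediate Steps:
F(g, D) = 49 + 7*D (F(g, D) = (7 + D)*7 = 49 + 7*D)
(-16391 - (-4955 + 16706)) + F(L(6), T(-2, 6)*0) = (-16391 - (-4955 + 16706)) + (49 + 7*(-5*0)) = (-16391 - 1*11751) + (49 + 7*0) = (-16391 - 11751) + (49 + 0) = -28142 + 49 = -28093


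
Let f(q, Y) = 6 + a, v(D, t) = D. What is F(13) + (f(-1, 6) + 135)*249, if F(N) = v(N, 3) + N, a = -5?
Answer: 33890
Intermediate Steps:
f(q, Y) = 1 (f(q, Y) = 6 - 5 = 1)
F(N) = 2*N (F(N) = N + N = 2*N)
F(13) + (f(-1, 6) + 135)*249 = 2*13 + (1 + 135)*249 = 26 + 136*249 = 26 + 33864 = 33890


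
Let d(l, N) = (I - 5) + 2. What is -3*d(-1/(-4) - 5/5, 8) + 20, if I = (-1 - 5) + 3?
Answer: 38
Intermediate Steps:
I = -3 (I = -6 + 3 = -3)
d(l, N) = -6 (d(l, N) = (-3 - 5) + 2 = -8 + 2 = -6)
-3*d(-1/(-4) - 5/5, 8) + 20 = -3*(-6) + 20 = 18 + 20 = 38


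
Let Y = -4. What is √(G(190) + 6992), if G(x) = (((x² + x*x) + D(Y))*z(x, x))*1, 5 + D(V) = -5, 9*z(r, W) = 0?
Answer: 4*√437 ≈ 83.618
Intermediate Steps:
z(r, W) = 0 (z(r, W) = (⅑)*0 = 0)
D(V) = -10 (D(V) = -5 - 5 = -10)
G(x) = 0 (G(x) = (((x² + x*x) - 10)*0)*1 = (((x² + x²) - 10)*0)*1 = ((2*x² - 10)*0)*1 = ((-10 + 2*x²)*0)*1 = 0*1 = 0)
√(G(190) + 6992) = √(0 + 6992) = √6992 = 4*√437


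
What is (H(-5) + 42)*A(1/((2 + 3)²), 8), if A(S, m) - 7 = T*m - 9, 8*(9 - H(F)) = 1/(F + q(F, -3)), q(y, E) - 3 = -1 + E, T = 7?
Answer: 22041/8 ≈ 2755.1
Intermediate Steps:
q(y, E) = 2 + E (q(y, E) = 3 + (-1 + E) = 2 + E)
H(F) = 9 - 1/(8*(-1 + F)) (H(F) = 9 - 1/(8*(F + (2 - 3))) = 9 - 1/(8*(F - 1)) = 9 - 1/(8*(-1 + F)))
A(S, m) = -2 + 7*m (A(S, m) = 7 + (7*m - 9) = 7 + (-9 + 7*m) = -2 + 7*m)
(H(-5) + 42)*A(1/((2 + 3)²), 8) = ((-73 + 72*(-5))/(8*(-1 - 5)) + 42)*(-2 + 7*8) = ((⅛)*(-73 - 360)/(-6) + 42)*(-2 + 56) = ((⅛)*(-⅙)*(-433) + 42)*54 = (433/48 + 42)*54 = (2449/48)*54 = 22041/8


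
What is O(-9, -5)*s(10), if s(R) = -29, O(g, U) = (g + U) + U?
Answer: 551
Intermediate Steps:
O(g, U) = g + 2*U (O(g, U) = (U + g) + U = g + 2*U)
O(-9, -5)*s(10) = (-9 + 2*(-5))*(-29) = (-9 - 10)*(-29) = -19*(-29) = 551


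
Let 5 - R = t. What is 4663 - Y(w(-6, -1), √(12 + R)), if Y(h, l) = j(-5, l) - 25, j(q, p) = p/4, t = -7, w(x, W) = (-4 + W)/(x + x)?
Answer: 4688 - √6/2 ≈ 4686.8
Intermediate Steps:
w(x, W) = (-4 + W)/(2*x) (w(x, W) = (-4 + W)/((2*x)) = (-4 + W)*(1/(2*x)) = (-4 + W)/(2*x))
R = 12 (R = 5 - 1*(-7) = 5 + 7 = 12)
j(q, p) = p/4 (j(q, p) = p*(¼) = p/4)
Y(h, l) = -25 + l/4 (Y(h, l) = l/4 - 25 = -25 + l/4)
4663 - Y(w(-6, -1), √(12 + R)) = 4663 - (-25 + √(12 + 12)/4) = 4663 - (-25 + √24/4) = 4663 - (-25 + (2*√6)/4) = 4663 - (-25 + √6/2) = 4663 + (25 - √6/2) = 4688 - √6/2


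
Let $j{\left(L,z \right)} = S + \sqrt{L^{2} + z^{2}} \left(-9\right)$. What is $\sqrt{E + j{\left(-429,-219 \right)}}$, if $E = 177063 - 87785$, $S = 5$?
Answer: $\sqrt{89283 - 27 \sqrt{25778}} \approx 291.46$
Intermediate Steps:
$E = 89278$
$j{\left(L,z \right)} = 5 - 9 \sqrt{L^{2} + z^{2}}$ ($j{\left(L,z \right)} = 5 + \sqrt{L^{2} + z^{2}} \left(-9\right) = 5 - 9 \sqrt{L^{2} + z^{2}}$)
$\sqrt{E + j{\left(-429,-219 \right)}} = \sqrt{89278 + \left(5 - 9 \sqrt{\left(-429\right)^{2} + \left(-219\right)^{2}}\right)} = \sqrt{89278 + \left(5 - 9 \sqrt{184041 + 47961}\right)} = \sqrt{89278 + \left(5 - 9 \sqrt{232002}\right)} = \sqrt{89278 + \left(5 - 9 \cdot 3 \sqrt{25778}\right)} = \sqrt{89278 + \left(5 - 27 \sqrt{25778}\right)} = \sqrt{89283 - 27 \sqrt{25778}}$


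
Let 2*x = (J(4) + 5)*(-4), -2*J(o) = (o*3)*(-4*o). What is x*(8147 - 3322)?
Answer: -974650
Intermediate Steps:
J(o) = 6*o**2 (J(o) = -o*3*(-4*o)/2 = -3*o*(-4*o)/2 = -(-6)*o**2 = 6*o**2)
x = -202 (x = ((6*4**2 + 5)*(-4))/2 = ((6*16 + 5)*(-4))/2 = ((96 + 5)*(-4))/2 = (101*(-4))/2 = (1/2)*(-404) = -202)
x*(8147 - 3322) = -202*(8147 - 3322) = -202*4825 = -974650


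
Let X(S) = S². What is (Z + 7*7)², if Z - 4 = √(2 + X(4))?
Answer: 2827 + 318*√2 ≈ 3276.7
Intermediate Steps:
Z = 4 + 3*√2 (Z = 4 + √(2 + 4²) = 4 + √(2 + 16) = 4 + √18 = 4 + 3*√2 ≈ 8.2426)
(Z + 7*7)² = ((4 + 3*√2) + 7*7)² = ((4 + 3*√2) + 49)² = (53 + 3*√2)²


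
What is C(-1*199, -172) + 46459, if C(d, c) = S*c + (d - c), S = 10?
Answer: 44712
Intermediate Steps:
C(d, c) = d + 9*c (C(d, c) = 10*c + (d - c) = d + 9*c)
C(-1*199, -172) + 46459 = (-1*199 + 9*(-172)) + 46459 = (-199 - 1548) + 46459 = -1747 + 46459 = 44712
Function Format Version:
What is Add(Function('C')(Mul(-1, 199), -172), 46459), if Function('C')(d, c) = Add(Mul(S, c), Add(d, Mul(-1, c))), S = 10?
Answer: 44712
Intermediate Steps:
Function('C')(d, c) = Add(d, Mul(9, c)) (Function('C')(d, c) = Add(Mul(10, c), Add(d, Mul(-1, c))) = Add(d, Mul(9, c)))
Add(Function('C')(Mul(-1, 199), -172), 46459) = Add(Add(Mul(-1, 199), Mul(9, -172)), 46459) = Add(Add(-199, -1548), 46459) = Add(-1747, 46459) = 44712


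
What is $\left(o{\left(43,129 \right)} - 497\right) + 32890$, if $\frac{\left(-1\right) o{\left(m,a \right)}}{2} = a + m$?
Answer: $32049$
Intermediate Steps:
$o{\left(m,a \right)} = - 2 a - 2 m$ ($o{\left(m,a \right)} = - 2 \left(a + m\right) = - 2 a - 2 m$)
$\left(o{\left(43,129 \right)} - 497\right) + 32890 = \left(\left(\left(-2\right) 129 - 86\right) - 497\right) + 32890 = \left(\left(-258 - 86\right) - 497\right) + 32890 = \left(-344 - 497\right) + 32890 = -841 + 32890 = 32049$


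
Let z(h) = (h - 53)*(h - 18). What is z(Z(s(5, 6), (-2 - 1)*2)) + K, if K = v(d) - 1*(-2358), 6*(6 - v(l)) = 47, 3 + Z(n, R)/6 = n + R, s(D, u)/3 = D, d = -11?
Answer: 12301/6 ≈ 2050.2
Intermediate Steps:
s(D, u) = 3*D
Z(n, R) = -18 + 6*R + 6*n (Z(n, R) = -18 + 6*(n + R) = -18 + 6*(R + n) = -18 + (6*R + 6*n) = -18 + 6*R + 6*n)
z(h) = (-53 + h)*(-18 + h)
v(l) = -11/6 (v(l) = 6 - ⅙*47 = 6 - 47/6 = -11/6)
K = 14137/6 (K = -11/6 - 1*(-2358) = -11/6 + 2358 = 14137/6 ≈ 2356.2)
z(Z(s(5, 6), (-2 - 1)*2)) + K = (954 + (-18 + 6*((-2 - 1)*2) + 6*(3*5))² - 71*(-18 + 6*((-2 - 1)*2) + 6*(3*5))) + 14137/6 = (954 + (-18 + 6*(-3*2) + 6*15)² - 71*(-18 + 6*(-3*2) + 6*15)) + 14137/6 = (954 + (-18 + 6*(-6) + 90)² - 71*(-18 + 6*(-6) + 90)) + 14137/6 = (954 + (-18 - 36 + 90)² - 71*(-18 - 36 + 90)) + 14137/6 = (954 + 36² - 71*36) + 14137/6 = (954 + 1296 - 2556) + 14137/6 = -306 + 14137/6 = 12301/6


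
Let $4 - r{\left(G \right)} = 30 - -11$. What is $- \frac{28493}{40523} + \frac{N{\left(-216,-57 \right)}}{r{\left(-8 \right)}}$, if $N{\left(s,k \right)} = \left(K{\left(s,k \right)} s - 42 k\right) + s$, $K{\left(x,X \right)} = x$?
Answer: $- \frac{1979954423}{1499351} \approx -1320.5$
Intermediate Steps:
$N{\left(s,k \right)} = s + s^{2} - 42 k$ ($N{\left(s,k \right)} = \left(s s - 42 k\right) + s = \left(s^{2} - 42 k\right) + s = s + s^{2} - 42 k$)
$r{\left(G \right)} = -37$ ($r{\left(G \right)} = 4 - \left(30 - -11\right) = 4 - \left(30 + 11\right) = 4 - 41 = -37$)
$- \frac{28493}{40523} + \frac{N{\left(-216,-57 \right)}}{r{\left(-8 \right)}} = - \frac{28493}{40523} + \frac{-216 + \left(-216\right)^{2} - -2394}{-37} = \left(-28493\right) \frac{1}{40523} + \left(-216 + 46656 + 2394\right) \left(- \frac{1}{37}\right) = - \frac{28493}{40523} + 48834 \left(- \frac{1}{37}\right) = - \frac{28493}{40523} - \frac{48834}{37} = - \frac{1979954423}{1499351}$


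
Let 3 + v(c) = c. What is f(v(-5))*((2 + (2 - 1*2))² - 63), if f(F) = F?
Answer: 472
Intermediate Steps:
v(c) = -3 + c
f(v(-5))*((2 + (2 - 1*2))² - 63) = (-3 - 5)*((2 + (2 - 1*2))² - 63) = -8*((2 + (2 - 2))² - 63) = -8*((2 + 0)² - 63) = -8*(2² - 63) = -8*(4 - 63) = -8*(-59) = 472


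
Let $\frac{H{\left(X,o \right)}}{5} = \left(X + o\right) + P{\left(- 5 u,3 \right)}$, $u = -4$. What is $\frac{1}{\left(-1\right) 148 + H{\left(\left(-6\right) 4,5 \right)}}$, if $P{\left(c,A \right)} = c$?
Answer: $- \frac{1}{143} \approx -0.006993$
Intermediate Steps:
$H{\left(X,o \right)} = 100 + 5 X + 5 o$ ($H{\left(X,o \right)} = 5 \left(\left(X + o\right) - -20\right) = 5 \left(\left(X + o\right) + 20\right) = 5 \left(20 + X + o\right) = 100 + 5 X + 5 o$)
$\frac{1}{\left(-1\right) 148 + H{\left(\left(-6\right) 4,5 \right)}} = \frac{1}{\left(-1\right) 148 + \left(100 + 5 \left(\left(-6\right) 4\right) + 5 \cdot 5\right)} = \frac{1}{-148 + \left(100 + 5 \left(-24\right) + 25\right)} = \frac{1}{-148 + \left(100 - 120 + 25\right)} = \frac{1}{-148 + 5} = \frac{1}{-143} = - \frac{1}{143}$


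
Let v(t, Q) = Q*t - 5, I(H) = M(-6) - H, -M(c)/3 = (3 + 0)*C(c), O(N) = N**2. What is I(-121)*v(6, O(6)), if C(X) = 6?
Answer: 14137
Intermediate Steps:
M(c) = -54 (M(c) = -3*(3 + 0)*6 = -9*6 = -3*18 = -54)
I(H) = -54 - H
v(t, Q) = -5 + Q*t
I(-121)*v(6, O(6)) = (-54 - 1*(-121))*(-5 + 6**2*6) = (-54 + 121)*(-5 + 36*6) = 67*(-5 + 216) = 67*211 = 14137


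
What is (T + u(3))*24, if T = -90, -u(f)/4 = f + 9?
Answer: -3312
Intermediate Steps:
u(f) = -36 - 4*f (u(f) = -4*(f + 9) = -4*(9 + f) = -36 - 4*f)
(T + u(3))*24 = (-90 + (-36 - 4*3))*24 = (-90 + (-36 - 12))*24 = (-90 - 48)*24 = -138*24 = -3312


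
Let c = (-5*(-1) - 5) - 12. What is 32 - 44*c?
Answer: 560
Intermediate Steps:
c = -12 (c = (5 - 5) - 12 = 0 - 12 = -12)
32 - 44*c = 32 - 44*(-12) = 32 + 528 = 560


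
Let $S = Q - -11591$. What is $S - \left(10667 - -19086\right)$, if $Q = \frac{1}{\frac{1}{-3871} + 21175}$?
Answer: $- \frac{1488710512817}{81968424} \approx -18162.0$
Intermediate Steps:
$Q = \frac{3871}{81968424}$ ($Q = \frac{1}{- \frac{1}{3871} + 21175} = \frac{1}{\frac{81968424}{3871}} = \frac{3871}{81968424} \approx 4.7226 \cdot 10^{-5}$)
$S = \frac{950096006455}{81968424}$ ($S = \frac{3871}{81968424} - -11591 = \frac{3871}{81968424} + 11591 = \frac{950096006455}{81968424} \approx 11591.0$)
$S - \left(10667 - -19086\right) = \frac{950096006455}{81968424} - \left(10667 - -19086\right) = \frac{950096006455}{81968424} - \left(10667 + 19086\right) = \frac{950096006455}{81968424} - 29753 = - \frac{1488710512817}{81968424}$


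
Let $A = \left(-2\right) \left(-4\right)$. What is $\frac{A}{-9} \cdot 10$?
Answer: $- \frac{80}{9} \approx -8.8889$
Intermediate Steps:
$A = 8$
$\frac{A}{-9} \cdot 10 = \frac{1}{-9} \cdot 8 \cdot 10 = \left(- \frac{1}{9}\right) 8 \cdot 10 = \left(- \frac{8}{9}\right) 10 = - \frac{80}{9}$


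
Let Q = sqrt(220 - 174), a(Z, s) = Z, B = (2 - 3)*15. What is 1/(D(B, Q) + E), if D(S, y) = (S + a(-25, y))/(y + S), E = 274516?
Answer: 12284741/3372399138156 - 5*sqrt(46)/1686199569078 ≈ 3.6427e-6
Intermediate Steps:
B = -15 (B = -1*15 = -15)
Q = sqrt(46) ≈ 6.7823
D(S, y) = (-25 + S)/(S + y) (D(S, y) = (S - 25)/(y + S) = (-25 + S)/(S + y))
1/(D(B, Q) + E) = 1/((-25 - 15)/(-15 + sqrt(46)) + 274516) = 1/(-40/(-15 + sqrt(46)) + 274516) = 1/(274516 - 40/(-15 + sqrt(46)))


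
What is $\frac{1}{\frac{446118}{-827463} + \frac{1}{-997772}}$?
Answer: $- \frac{275206470812}{148374958853} \approx -1.8548$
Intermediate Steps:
$\frac{1}{\frac{446118}{-827463} + \frac{1}{-997772}} = \frac{1}{446118 \left(- \frac{1}{827463}\right) - \frac{1}{997772}} = \frac{1}{- \frac{148706}{275821} - \frac{1}{997772}} = \frac{1}{- \frac{148374958853}{275206470812}} = - \frac{275206470812}{148374958853}$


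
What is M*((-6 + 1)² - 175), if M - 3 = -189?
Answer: 27900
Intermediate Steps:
M = -186 (M = 3 - 189 = -186)
M*((-6 + 1)² - 175) = -186*((-6 + 1)² - 175) = -186*((-5)² - 175) = -186*(25 - 175) = -186*(-150) = 27900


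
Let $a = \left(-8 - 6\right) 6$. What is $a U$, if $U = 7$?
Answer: $-588$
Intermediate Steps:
$a = -84$ ($a = \left(-14\right) 6 = -84$)
$a U = \left(-84\right) 7 = -588$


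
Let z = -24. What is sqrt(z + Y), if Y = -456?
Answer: 4*I*sqrt(30) ≈ 21.909*I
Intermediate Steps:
sqrt(z + Y) = sqrt(-24 - 456) = sqrt(-480) = 4*I*sqrt(30)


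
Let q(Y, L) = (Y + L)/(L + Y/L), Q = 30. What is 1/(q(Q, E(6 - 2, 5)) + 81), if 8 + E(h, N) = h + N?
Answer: 1/82 ≈ 0.012195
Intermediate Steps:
E(h, N) = -8 + N + h (E(h, N) = -8 + (h + N) = -8 + (N + h) = -8 + N + h)
q(Y, L) = (L + Y)/(L + Y/L)
1/(q(Q, E(6 - 2, 5)) + 81) = 1/((-8 + 5 + (6 - 2))*((-8 + 5 + (6 - 2)) + 30)/(30 + (-8 + 5 + (6 - 2))²) + 81) = 1/((-8 + 5 + 4)*((-8 + 5 + 4) + 30)/(30 + (-8 + 5 + 4)²) + 81) = 1/(1*(1 + 30)/(30 + 1²) + 81) = 1/(1*31/(30 + 1) + 81) = 1/(1*31/31 + 81) = 1/(1*(1/31)*31 + 81) = 1/(1 + 81) = 1/82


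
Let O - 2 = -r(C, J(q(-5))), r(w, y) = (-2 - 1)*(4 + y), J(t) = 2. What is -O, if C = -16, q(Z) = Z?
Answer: -20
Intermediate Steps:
r(w, y) = -12 - 3*y (r(w, y) = -3*(4 + y) = -12 - 3*y)
O = 20 (O = 2 - (-12 - 3*2) = 2 - (-12 - 6) = 2 - 1*(-18) = 2 + 18 = 20)
-O = -1*20 = -20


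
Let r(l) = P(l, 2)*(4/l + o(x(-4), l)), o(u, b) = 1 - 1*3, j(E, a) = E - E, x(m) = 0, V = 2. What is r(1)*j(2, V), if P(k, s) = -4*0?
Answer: 0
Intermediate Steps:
j(E, a) = 0
P(k, s) = 0
o(u, b) = -2 (o(u, b) = 1 - 3 = -2)
r(l) = 0 (r(l) = 0*(4/l - 2) = 0*(-2 + 4/l) = 0)
r(1)*j(2, V) = 0*0 = 0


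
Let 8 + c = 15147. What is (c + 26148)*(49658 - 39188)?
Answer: 432274890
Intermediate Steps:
c = 15139 (c = -8 + 15147 = 15139)
(c + 26148)*(49658 - 39188) = (15139 + 26148)*(49658 - 39188) = 41287*10470 = 432274890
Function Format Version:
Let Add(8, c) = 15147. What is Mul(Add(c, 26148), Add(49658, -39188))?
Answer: 432274890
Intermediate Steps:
c = 15139 (c = Add(-8, 15147) = 15139)
Mul(Add(c, 26148), Add(49658, -39188)) = Mul(Add(15139, 26148), Add(49658, -39188)) = Mul(41287, 10470) = 432274890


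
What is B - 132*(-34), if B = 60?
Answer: 4548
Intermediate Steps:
B - 132*(-34) = 60 - 132*(-34) = 60 + 4488 = 4548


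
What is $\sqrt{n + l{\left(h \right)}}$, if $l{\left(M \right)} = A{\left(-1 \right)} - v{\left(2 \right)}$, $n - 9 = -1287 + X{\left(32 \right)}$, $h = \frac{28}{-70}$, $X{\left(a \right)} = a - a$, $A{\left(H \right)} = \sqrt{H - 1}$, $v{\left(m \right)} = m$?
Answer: $\sqrt{-1280 + i \sqrt{2}} \approx 0.0198 + 35.777 i$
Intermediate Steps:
$A{\left(H \right)} = \sqrt{-1 + H}$
$X{\left(a \right)} = 0$
$h = - \frac{2}{5}$ ($h = 28 \left(- \frac{1}{70}\right) = - \frac{2}{5} \approx -0.4$)
$n = -1278$ ($n = 9 + \left(-1287 + 0\right) = 9 - 1287 = -1278$)
$l{\left(M \right)} = -2 + i \sqrt{2}$ ($l{\left(M \right)} = \sqrt{-1 - 1} - 2 = \sqrt{-2} - 2 = i \sqrt{2} - 2 = -2 + i \sqrt{2}$)
$\sqrt{n + l{\left(h \right)}} = \sqrt{-1278 - \left(2 - i \sqrt{2}\right)} = \sqrt{-1280 + i \sqrt{2}}$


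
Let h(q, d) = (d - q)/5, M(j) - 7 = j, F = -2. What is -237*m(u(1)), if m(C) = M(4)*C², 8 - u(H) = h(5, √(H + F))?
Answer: -5276568/25 + 46926*I/5 ≈ -2.1106e+5 + 9385.2*I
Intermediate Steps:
M(j) = 7 + j
h(q, d) = -q/5 + d/5 (h(q, d) = (d - q)*(⅕) = -q/5 + d/5)
u(H) = 9 - √(-2 + H)/5 (u(H) = 8 - (-⅕*5 + √(H - 2)/5) = 8 - (-1 + √(-2 + H)/5) = 8 + (1 - √(-2 + H)/5) = 9 - √(-2 + H)/5)
m(C) = 11*C² (m(C) = (7 + 4)*C² = 11*C²)
-237*m(u(1)) = -2607*(9 - √(-2 + 1)/5)² = -2607*(9 - I/5)²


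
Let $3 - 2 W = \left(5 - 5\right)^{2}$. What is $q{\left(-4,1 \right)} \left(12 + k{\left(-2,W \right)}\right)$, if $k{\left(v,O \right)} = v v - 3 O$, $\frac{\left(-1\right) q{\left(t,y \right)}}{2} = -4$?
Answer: $92$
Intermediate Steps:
$q{\left(t,y \right)} = 8$ ($q{\left(t,y \right)} = \left(-2\right) \left(-4\right) = 8$)
$W = \frac{3}{2}$ ($W = \frac{3}{2} - \frac{\left(5 - 5\right)^{2}}{2} = \frac{3}{2} - \frac{0^{2}}{2} = \frac{3}{2} - 0 = \frac{3}{2} + 0 = \frac{3}{2} \approx 1.5$)
$k{\left(v,O \right)} = v^{2} - 3 O$
$q{\left(-4,1 \right)} \left(12 + k{\left(-2,W \right)}\right) = 8 \left(12 + \left(\left(-2\right)^{2} - \frac{9}{2}\right)\right) = 8 \left(12 + \left(4 - \frac{9}{2}\right)\right) = 8 \left(12 - \frac{1}{2}\right) = 8 \cdot \frac{23}{2} = 92$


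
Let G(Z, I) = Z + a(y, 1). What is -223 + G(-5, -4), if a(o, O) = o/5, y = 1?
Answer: -1139/5 ≈ -227.80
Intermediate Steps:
a(o, O) = o/5 (a(o, O) = o*(1/5) = o/5)
G(Z, I) = 1/5 + Z (G(Z, I) = Z + (1/5)*1 = Z + 1/5 = 1/5 + Z)
-223 + G(-5, -4) = -223 + (1/5 - 5) = -223 - 24/5 = -1139/5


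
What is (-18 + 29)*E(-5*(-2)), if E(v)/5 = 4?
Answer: 220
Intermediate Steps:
E(v) = 20 (E(v) = 5*4 = 20)
(-18 + 29)*E(-5*(-2)) = (-18 + 29)*20 = 11*20 = 220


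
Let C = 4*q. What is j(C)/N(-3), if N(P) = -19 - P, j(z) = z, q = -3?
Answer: ¾ ≈ 0.75000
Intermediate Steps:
C = -12 (C = 4*(-3) = -12)
j(C)/N(-3) = -12/(-19 - 1*(-3)) = -12/(-19 + 3) = -12/(-16) = -12*(-1/16) = ¾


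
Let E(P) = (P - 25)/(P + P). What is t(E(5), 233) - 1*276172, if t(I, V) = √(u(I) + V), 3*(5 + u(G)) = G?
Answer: -276172 + √2046/3 ≈ -2.7616e+5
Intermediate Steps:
u(G) = -5 + G/3
E(P) = (-25 + P)/(2*P) (E(P) = (-25 + P)/((2*P)) = (-25 + P)*(1/(2*P)) = (-25 + P)/(2*P))
t(I, V) = √(-5 + V + I/3) (t(I, V) = √((-5 + I/3) + V) = √(-5 + V + I/3))
t(E(5), 233) - 1*276172 = √(-45 + 3*((½)*(-25 + 5)/5) + 9*233)/3 - 1*276172 = √(-45 + 3*((½)*(⅕)*(-20)) + 2097)/3 - 276172 = √(-45 + 3*(-2) + 2097)/3 - 276172 = √(-45 - 6 + 2097)/3 - 276172 = √2046/3 - 276172 = -276172 + √2046/3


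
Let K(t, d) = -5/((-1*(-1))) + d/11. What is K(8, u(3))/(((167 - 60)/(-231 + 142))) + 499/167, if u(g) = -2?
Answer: 1434514/196559 ≈ 7.2981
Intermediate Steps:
K(t, d) = -5 + d/11 (K(t, d) = -5/1 + d*(1/11) = -5*1 + d/11 = -5 + d/11)
K(8, u(3))/(((167 - 60)/(-231 + 142))) + 499/167 = (-5 + (1/11)*(-2))/(((167 - 60)/(-231 + 142))) + 499/167 = (-5 - 2/11)/((107/(-89))) + 499*(1/167) = -57/(11*(107*(-1/89))) + 499/167 = -57/(11*(-107/89)) + 499/167 = -57/11*(-89/107) + 499/167 = 5073/1177 + 499/167 = 1434514/196559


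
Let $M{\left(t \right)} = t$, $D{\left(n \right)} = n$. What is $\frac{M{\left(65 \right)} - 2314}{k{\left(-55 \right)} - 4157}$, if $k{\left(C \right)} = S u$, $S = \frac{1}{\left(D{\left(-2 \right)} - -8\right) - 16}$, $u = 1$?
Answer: $\frac{22490}{41571} \approx 0.541$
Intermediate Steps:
$S = - \frac{1}{10}$ ($S = \frac{1}{\left(-2 - -8\right) - 16} = \frac{1}{\left(-2 + 8\right) - 16} = \frac{1}{6 - 16} = \frac{1}{-10} = - \frac{1}{10} \approx -0.1$)
$k{\left(C \right)} = - \frac{1}{10}$ ($k{\left(C \right)} = \left(- \frac{1}{10}\right) 1 = - \frac{1}{10}$)
$\frac{M{\left(65 \right)} - 2314}{k{\left(-55 \right)} - 4157} = \frac{65 - 2314}{- \frac{1}{10} - 4157} = - \frac{2249}{- \frac{41571}{10}} = \left(-2249\right) \left(- \frac{10}{41571}\right) = \frac{22490}{41571}$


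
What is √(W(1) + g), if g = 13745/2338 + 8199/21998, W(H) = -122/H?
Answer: I*√19135955502619809/12857831 ≈ 10.759*I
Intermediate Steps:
g = 80382943/12857831 (g = 13745*(1/2338) + 8199*(1/21998) = 13745/2338 + 8199/21998 = 80382943/12857831 ≈ 6.2517)
√(W(1) + g) = √(-122/1 + 80382943/12857831) = √(-122*1 + 80382943/12857831) = √(-122 + 80382943/12857831) = √(-1488272439/12857831) = I*√19135955502619809/12857831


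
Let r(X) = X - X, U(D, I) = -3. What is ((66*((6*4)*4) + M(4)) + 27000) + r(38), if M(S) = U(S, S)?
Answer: 33333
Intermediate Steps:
M(S) = -3
r(X) = 0
((66*((6*4)*4) + M(4)) + 27000) + r(38) = ((66*((6*4)*4) - 3) + 27000) + 0 = ((66*(24*4) - 3) + 27000) + 0 = ((66*96 - 3) + 27000) + 0 = ((6336 - 3) + 27000) + 0 = (6333 + 27000) + 0 = 33333 + 0 = 33333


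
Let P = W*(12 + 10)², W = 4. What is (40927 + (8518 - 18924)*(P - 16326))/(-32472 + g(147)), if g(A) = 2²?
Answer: -149783267/32468 ≈ -4613.3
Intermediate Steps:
g(A) = 4
P = 1936 (P = 4*(12 + 10)² = 4*22² = 4*484 = 1936)
(40927 + (8518 - 18924)*(P - 16326))/(-32472 + g(147)) = (40927 + (8518 - 18924)*(1936 - 16326))/(-32472 + 4) = (40927 - 10406*(-14390))/(-32468) = (40927 + 149742340)*(-1/32468) = 149783267*(-1/32468) = -149783267/32468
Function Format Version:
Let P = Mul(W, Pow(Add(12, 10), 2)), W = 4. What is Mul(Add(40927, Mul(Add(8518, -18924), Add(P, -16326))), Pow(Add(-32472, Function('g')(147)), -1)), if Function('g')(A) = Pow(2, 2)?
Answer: Rational(-149783267, 32468) ≈ -4613.3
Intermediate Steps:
Function('g')(A) = 4
P = 1936 (P = Mul(4, Pow(Add(12, 10), 2)) = Mul(4, Pow(22, 2)) = Mul(4, 484) = 1936)
Mul(Add(40927, Mul(Add(8518, -18924), Add(P, -16326))), Pow(Add(-32472, Function('g')(147)), -1)) = Mul(Add(40927, Mul(Add(8518, -18924), Add(1936, -16326))), Pow(Add(-32472, 4), -1)) = Mul(Add(40927, Mul(-10406, -14390)), Pow(-32468, -1)) = Mul(Add(40927, 149742340), Rational(-1, 32468)) = Mul(149783267, Rational(-1, 32468)) = Rational(-149783267, 32468)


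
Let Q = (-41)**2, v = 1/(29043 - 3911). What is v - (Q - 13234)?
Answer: 290349997/25132 ≈ 11553.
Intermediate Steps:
v = 1/25132 ≈ 3.9790e-5
Q = 1681
v - (Q - 13234) = 1/25132 - (1681 - 13234) = 1/25132 - 1*(-11553) = 1/25132 + 11553 = 290349997/25132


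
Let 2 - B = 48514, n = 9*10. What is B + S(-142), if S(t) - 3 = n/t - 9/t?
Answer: -6888359/142 ≈ -48510.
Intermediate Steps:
n = 90
S(t) = 3 + 81/t (S(t) = 3 + (90/t - 9/t) = 3 + 81/t)
B = -48512 (B = 2 - 1*48514 = 2 - 48514 = -48512)
B + S(-142) = -48512 + (3 + 81/(-142)) = -48512 + (3 + 81*(-1/142)) = -48512 + (3 - 81/142) = -48512 + 345/142 = -6888359/142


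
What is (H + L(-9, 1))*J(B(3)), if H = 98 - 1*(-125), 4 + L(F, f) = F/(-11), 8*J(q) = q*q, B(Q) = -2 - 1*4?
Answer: 10881/11 ≈ 989.18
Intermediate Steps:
B(Q) = -6 (B(Q) = -2 - 4 = -6)
J(q) = q**2/8 (J(q) = (q*q)/8 = q**2/8)
L(F, f) = -4 - F/11 (L(F, f) = -4 + F/(-11) = -4 + F*(-1/11) = -4 - F/11)
H = 223 (H = 98 + 125 = 223)
(H + L(-9, 1))*J(B(3)) = (223 + (-4 - 1/11*(-9)))*((1/8)*(-6)**2) = (223 + (-4 + 9/11))*((1/8)*36) = (223 - 35/11)*(9/2) = (2418/11)*(9/2) = 10881/11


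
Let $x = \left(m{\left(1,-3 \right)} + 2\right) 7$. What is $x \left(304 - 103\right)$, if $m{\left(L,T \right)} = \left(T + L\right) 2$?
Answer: $-2814$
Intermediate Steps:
$m{\left(L,T \right)} = 2 L + 2 T$ ($m{\left(L,T \right)} = \left(L + T\right) 2 = 2 L + 2 T$)
$x = -14$ ($x = \left(\left(2 \cdot 1 + 2 \left(-3\right)\right) + 2\right) 7 = \left(\left(2 - 6\right) + 2\right) 7 = \left(-4 + 2\right) 7 = \left(-2\right) 7 = -14$)
$x \left(304 - 103\right) = - 14 \left(304 - 103\right) = \left(-14\right) 201 = -2814$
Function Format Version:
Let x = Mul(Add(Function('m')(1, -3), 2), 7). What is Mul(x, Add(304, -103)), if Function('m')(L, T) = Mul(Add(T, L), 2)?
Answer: -2814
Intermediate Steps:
Function('m')(L, T) = Add(Mul(2, L), Mul(2, T)) (Function('m')(L, T) = Mul(Add(L, T), 2) = Add(Mul(2, L), Mul(2, T)))
x = -14 (x = Mul(Add(Add(Mul(2, 1), Mul(2, -3)), 2), 7) = Mul(Add(Add(2, -6), 2), 7) = Mul(Add(-4, 2), 7) = Mul(-2, 7) = -14)
Mul(x, Add(304, -103)) = Mul(-14, Add(304, -103)) = Mul(-14, 201) = -2814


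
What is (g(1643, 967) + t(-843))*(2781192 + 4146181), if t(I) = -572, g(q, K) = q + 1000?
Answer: 14346589483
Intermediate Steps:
g(q, K) = 1000 + q
(g(1643, 967) + t(-843))*(2781192 + 4146181) = ((1000 + 1643) - 572)*(2781192 + 4146181) = (2643 - 572)*6927373 = 2071*6927373 = 14346589483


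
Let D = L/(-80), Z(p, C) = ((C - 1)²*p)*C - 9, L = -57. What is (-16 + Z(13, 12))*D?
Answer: 1074507/80 ≈ 13431.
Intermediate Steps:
Z(p, C) = -9 + C*p*(-1 + C)² (Z(p, C) = ((-1 + C)²*p)*C - 9 = (p*(-1 + C)²)*C - 9 = C*p*(-1 + C)² - 9 = -9 + C*p*(-1 + C)²)
D = 57/80 (D = -57/(-80) = -57*(-1/80) = 57/80 ≈ 0.71250)
(-16 + Z(13, 12))*D = (-16 + (-9 + 12*13*(-1 + 12)²))*(57/80) = (-16 + (-9 + 12*13*11²))*(57/80) = (-16 + (-9 + 12*13*121))*(57/80) = (-16 + (-9 + 18876))*(57/80) = (-16 + 18867)*(57/80) = 18851*(57/80) = 1074507/80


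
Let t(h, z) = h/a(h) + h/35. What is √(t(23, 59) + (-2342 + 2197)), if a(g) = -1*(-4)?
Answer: I*√679105/70 ≈ 11.773*I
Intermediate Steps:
a(g) = 4
t(h, z) = 39*h/140 (t(h, z) = h/4 + h/35 = 39*h/140)
√(t(23, 59) + (-2342 + 2197)) = √((39/140)*23 + (-2342 + 2197)) = √(897/140 - 145) = √(-19403/140) = I*√679105/70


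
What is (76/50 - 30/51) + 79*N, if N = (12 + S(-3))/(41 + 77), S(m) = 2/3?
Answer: 708017/75225 ≈ 9.4120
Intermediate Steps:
S(m) = 2/3 (S(m) = 2*(1/3) = 2/3)
N = 19/177 (N = (12 + 2/3)/(41 + 77) = (38/3)/118 = (38/3)*(1/118) = 19/177 ≈ 0.10734)
(76/50 - 30/51) + 79*N = (76/50 - 30/51) + 79*(19/177) = (76*(1/50) - 30*1/51) + 1501/177 = (38/25 - 10/17) + 1501/177 = 396/425 + 1501/177 = 708017/75225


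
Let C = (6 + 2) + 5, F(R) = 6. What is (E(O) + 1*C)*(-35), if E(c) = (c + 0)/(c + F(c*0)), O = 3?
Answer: -1400/3 ≈ -466.67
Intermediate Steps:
E(c) = c/(6 + c) (E(c) = (c + 0)/(c + 6) = c/(6 + c))
C = 13 (C = 8 + 5 = 13)
(E(O) + 1*C)*(-35) = (3/(6 + 3) + 1*13)*(-35) = (3/9 + 13)*(-35) = (3*(1/9) + 13)*(-35) = (1/3 + 13)*(-35) = (40/3)*(-35) = -1400/3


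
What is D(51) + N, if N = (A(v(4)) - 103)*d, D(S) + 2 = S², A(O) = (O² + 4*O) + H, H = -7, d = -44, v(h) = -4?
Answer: 7439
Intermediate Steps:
A(O) = -7 + O² + 4*O (A(O) = (O² + 4*O) - 7 = -7 + O² + 4*O)
D(S) = -2 + S²
N = 4840 (N = ((-7 + (-4)² + 4*(-4)) - 103)*(-44) = ((-7 + 16 - 16) - 103)*(-44) = (-7 - 103)*(-44) = -110*(-44) = 4840)
D(51) + N = (-2 + 51²) + 4840 = (-2 + 2601) + 4840 = 2599 + 4840 = 7439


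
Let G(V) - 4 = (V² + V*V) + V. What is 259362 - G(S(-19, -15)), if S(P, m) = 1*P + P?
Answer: 256508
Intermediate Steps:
S(P, m) = 2*P (S(P, m) = P + P = 2*P)
G(V) = 4 + V + 2*V² (G(V) = 4 + ((V² + V*V) + V) = 4 + ((V² + V²) + V) = 4 + (2*V² + V) = 4 + (V + 2*V²) = 4 + V + 2*V²)
259362 - G(S(-19, -15)) = 259362 - (4 + 2*(-19) + 2*(2*(-19))²) = 259362 - (4 - 38 + 2*(-38)²) = 259362 - (4 - 38 + 2*1444) = 259362 - (4 - 38 + 2888) = 259362 - 1*2854 = 259362 - 2854 = 256508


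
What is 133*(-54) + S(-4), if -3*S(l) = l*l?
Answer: -21562/3 ≈ -7187.3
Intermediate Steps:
S(l) = -l**2/3 (S(l) = -l*l/3 = -l**2/3)
133*(-54) + S(-4) = 133*(-54) - 1/3*(-4)**2 = -7182 - 1/3*16 = -7182 - 16/3 = -21562/3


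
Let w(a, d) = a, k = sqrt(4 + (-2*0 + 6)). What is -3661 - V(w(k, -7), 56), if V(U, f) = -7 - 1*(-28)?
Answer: -3682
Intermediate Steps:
k = sqrt(10) (k = sqrt(4 + (0 + 6)) = sqrt(4 + 6) = sqrt(10) ≈ 3.1623)
V(U, f) = 21 (V(U, f) = -7 + 28 = 21)
-3661 - V(w(k, -7), 56) = -3661 - 1*21 = -3661 - 21 = -3682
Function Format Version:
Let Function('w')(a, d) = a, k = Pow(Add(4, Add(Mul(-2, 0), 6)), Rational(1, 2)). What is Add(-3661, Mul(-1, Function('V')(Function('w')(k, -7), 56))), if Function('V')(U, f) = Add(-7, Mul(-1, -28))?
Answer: -3682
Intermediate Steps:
k = Pow(10, Rational(1, 2)) (k = Pow(Add(4, Add(0, 6)), Rational(1, 2)) = Pow(Add(4, 6), Rational(1, 2)) = Pow(10, Rational(1, 2)) ≈ 3.1623)
Function('V')(U, f) = 21 (Function('V')(U, f) = Add(-7, 28) = 21)
Add(-3661, Mul(-1, Function('V')(Function('w')(k, -7), 56))) = Add(-3661, Mul(-1, 21)) = Add(-3661, -21) = -3682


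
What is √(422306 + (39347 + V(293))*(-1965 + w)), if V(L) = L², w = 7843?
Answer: √736324394 ≈ 27135.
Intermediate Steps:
√(422306 + (39347 + V(293))*(-1965 + w)) = √(422306 + (39347 + 293²)*(-1965 + 7843)) = √(422306 + (39347 + 85849)*5878) = √(422306 + 125196*5878) = √(422306 + 735902088) = √736324394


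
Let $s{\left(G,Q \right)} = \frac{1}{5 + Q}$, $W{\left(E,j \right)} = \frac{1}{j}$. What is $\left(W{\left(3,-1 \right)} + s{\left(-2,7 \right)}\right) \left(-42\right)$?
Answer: $\frac{77}{2} \approx 38.5$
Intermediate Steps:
$\left(W{\left(3,-1 \right)} + s{\left(-2,7 \right)}\right) \left(-42\right) = \left(\frac{1}{-1} + \frac{1}{5 + 7}\right) \left(-42\right) = \left(-1 + \frac{1}{12}\right) \left(-42\right) = \left(- \frac{11}{12}\right) \left(-42\right) = \frac{77}{2}$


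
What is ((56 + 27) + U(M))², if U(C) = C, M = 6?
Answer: 7921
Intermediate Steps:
((56 + 27) + U(M))² = ((56 + 27) + 6)² = (83 + 6)² = 89² = 7921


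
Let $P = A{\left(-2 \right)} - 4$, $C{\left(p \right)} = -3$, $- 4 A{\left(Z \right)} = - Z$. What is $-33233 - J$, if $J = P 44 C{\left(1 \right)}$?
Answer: $-33827$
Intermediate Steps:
$A{\left(Z \right)} = \frac{Z}{4}$ ($A{\left(Z \right)} = - \frac{\left(-1\right) Z}{4} = \frac{Z}{4}$)
$P = - \frac{9}{2}$ ($P = \frac{1}{4} \left(-2\right) - 4 = - \frac{1}{2} - 4 = - \frac{9}{2} \approx -4.5$)
$J = 594$ ($J = \left(- \frac{9}{2}\right) 44 \left(-3\right) = \left(-198\right) \left(-3\right) = 594$)
$-33233 - J = -33233 - 594 = -33827$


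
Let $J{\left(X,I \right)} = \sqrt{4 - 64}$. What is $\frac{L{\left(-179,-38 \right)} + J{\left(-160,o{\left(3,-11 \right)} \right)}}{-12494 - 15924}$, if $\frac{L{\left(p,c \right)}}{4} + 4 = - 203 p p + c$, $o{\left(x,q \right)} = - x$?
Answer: $\frac{13008730}{14209} - \frac{i \sqrt{15}}{14209} \approx 915.53 - 0.00027257 i$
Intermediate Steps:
$L{\left(p,c \right)} = -16 - 812 p^{2} + 4 c$ ($L{\left(p,c \right)} = -16 + 4 \left(- 203 p p + c\right) = -16 + 4 \left(- 203 p^{2} + c\right) = -16 + 4 \left(c - 203 p^{2}\right) = -16 + \left(- 812 p^{2} + 4 c\right) = -16 - 812 p^{2} + 4 c$)
$J{\left(X,I \right)} = 2 i \sqrt{15}$ ($J{\left(X,I \right)} = \sqrt{-60} = 2 i \sqrt{15}$)
$\frac{L{\left(-179,-38 \right)} + J{\left(-160,o{\left(3,-11 \right)} \right)}}{-12494 - 15924} = \frac{\left(-16 - 812 \left(-179\right)^{2} + 4 \left(-38\right)\right) + 2 i \sqrt{15}}{-12494 - 15924} = \frac{\left(-16 - 26017292 - 152\right) + 2 i \sqrt{15}}{-28418} = \left(\left(-16 - 26017292 - 152\right) + 2 i \sqrt{15}\right) \left(- \frac{1}{28418}\right) = \left(-26017460 + 2 i \sqrt{15}\right) \left(- \frac{1}{28418}\right) = \frac{13008730}{14209} - \frac{i \sqrt{15}}{14209}$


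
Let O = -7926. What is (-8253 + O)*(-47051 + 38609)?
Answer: 136583118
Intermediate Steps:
(-8253 + O)*(-47051 + 38609) = (-8253 - 7926)*(-47051 + 38609) = -16179*(-8442) = 136583118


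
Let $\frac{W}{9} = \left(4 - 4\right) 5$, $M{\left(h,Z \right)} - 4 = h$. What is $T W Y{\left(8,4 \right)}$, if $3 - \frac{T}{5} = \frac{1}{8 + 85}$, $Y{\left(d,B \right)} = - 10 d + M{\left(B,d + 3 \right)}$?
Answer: $0$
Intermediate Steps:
$M{\left(h,Z \right)} = 4 + h$
$Y{\left(d,B \right)} = 4 + B - 10 d$ ($Y{\left(d,B \right)} = - 10 d + \left(4 + B\right) = 4 + B - 10 d$)
$T = \frac{1390}{93}$ ($T = 15 - \frac{5}{8 + 85} = 15 - \frac{5}{93} = \frac{1390}{93} \approx 14.946$)
$W = 0$ ($W = 9 \left(4 - 4\right) 5 = 9 \cdot 0 \cdot 5 = 9 \cdot 0 = 0$)
$T W Y{\left(8,4 \right)} = \frac{1390}{93} \cdot 0 \left(4 + 4 - 80\right) = 0 \left(4 + 4 - 80\right) = 0 \left(-72\right) = 0$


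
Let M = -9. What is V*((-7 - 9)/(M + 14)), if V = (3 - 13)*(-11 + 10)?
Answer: -32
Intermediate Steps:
V = 10 (V = -10*(-1) = 10)
V*((-7 - 9)/(M + 14)) = 10*((-7 - 9)/(-9 + 14)) = 10*(-16/5) = -32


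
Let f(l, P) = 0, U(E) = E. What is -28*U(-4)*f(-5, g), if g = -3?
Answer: 0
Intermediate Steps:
-28*U(-4)*f(-5, g) = -28*(-4)*0 = -(-112)*0 = -1*0 = 0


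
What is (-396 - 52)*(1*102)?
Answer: -45696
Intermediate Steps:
(-396 - 52)*(1*102) = -448*102 = -45696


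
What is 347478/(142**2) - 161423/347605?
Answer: 58765078409/3504553610 ≈ 16.768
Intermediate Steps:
347478/(142**2) - 161423/347605 = 347478/20164 - 161423*1/347605 = 347478*(1/20164) - 161423/347605 = 173739/10082 - 161423/347605 = 58765078409/3504553610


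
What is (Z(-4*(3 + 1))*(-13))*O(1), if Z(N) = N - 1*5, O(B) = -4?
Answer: -1092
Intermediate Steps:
Z(N) = -5 + N (Z(N) = N - 5 = -5 + N)
(Z(-4*(3 + 1))*(-13))*O(1) = ((-5 - 4*(3 + 1))*(-13))*(-4) = ((-5 - 4*4)*(-13))*(-4) = ((-5 - 16)*(-13))*(-4) = -21*(-13)*(-4) = 273*(-4) = -1092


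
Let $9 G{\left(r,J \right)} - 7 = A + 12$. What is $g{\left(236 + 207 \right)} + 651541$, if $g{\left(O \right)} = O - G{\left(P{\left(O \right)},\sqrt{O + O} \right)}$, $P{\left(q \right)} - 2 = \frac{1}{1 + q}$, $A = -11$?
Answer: $\frac{5867848}{9} \approx 6.5198 \cdot 10^{5}$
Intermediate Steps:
$P{\left(q \right)} = 2 + \frac{1}{1 + q}$
$G{\left(r,J \right)} = \frac{8}{9}$ ($G{\left(r,J \right)} = \frac{7}{9} + \frac{-11 + 12}{9} = \frac{7}{9} + \frac{1}{9} \cdot 1 = \frac{7}{9} + \frac{1}{9} = \frac{8}{9}$)
$g{\left(O \right)} = - \frac{8}{9} + O$ ($g{\left(O \right)} = O - \frac{8}{9} = - \frac{8}{9} + O$)
$g{\left(236 + 207 \right)} + 651541 = \left(- \frac{8}{9} + \left(236 + 207\right)\right) + 651541 = \left(- \frac{8}{9} + 443\right) + 651541 = \frac{3979}{9} + 651541 = \frac{5867848}{9}$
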